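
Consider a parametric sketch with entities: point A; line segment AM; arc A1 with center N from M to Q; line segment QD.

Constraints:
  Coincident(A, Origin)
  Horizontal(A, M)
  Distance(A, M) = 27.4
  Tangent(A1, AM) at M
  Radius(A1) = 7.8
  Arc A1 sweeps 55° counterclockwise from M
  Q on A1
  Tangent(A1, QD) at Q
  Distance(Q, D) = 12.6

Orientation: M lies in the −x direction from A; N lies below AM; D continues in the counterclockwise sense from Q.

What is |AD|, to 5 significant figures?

43.227

A is at the origin; AM is horizontal with |AM| = 27.4 and M on the −x side, so M = (-27.400, 0.0000). The tangent condition forces NM to be normal to AM, so N = M + (0, -7.8) = (-27.400, -7.8000). On A1, M sits at bearing 90° from N; a 55° counterclockwise sweep puts Q at bearing 145°, so Q = N + 7.8·(cos 145°, sin 145°) = (-33.789, -3.3261). Since A1 is tangent to QD there, NQ ⟂ QD, so QD runs along (−sin 145°, cos 145°); with |QD| = 12.6, D = (-41.016, -13.647). Then |AD| = |D − A| = 43.227.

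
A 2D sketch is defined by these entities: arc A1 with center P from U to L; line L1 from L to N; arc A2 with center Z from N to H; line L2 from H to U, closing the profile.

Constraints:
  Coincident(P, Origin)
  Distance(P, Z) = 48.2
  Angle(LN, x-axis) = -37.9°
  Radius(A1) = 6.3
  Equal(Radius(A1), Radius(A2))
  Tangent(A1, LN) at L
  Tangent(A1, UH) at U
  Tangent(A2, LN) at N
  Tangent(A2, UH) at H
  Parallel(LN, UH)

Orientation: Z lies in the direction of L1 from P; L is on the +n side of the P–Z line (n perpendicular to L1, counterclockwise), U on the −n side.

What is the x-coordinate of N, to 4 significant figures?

41.90

The slot axis is L1's direction at -37.9°, so u = (cos -37.9°, sin -37.9°) = (0.7891, -0.6143) and n = (−sin -37.9°, cos -37.9°) = (0.6143, 0.7891). P is at the origin and Z lies 48.2 along u from P, so Z = 48.2·u = (38.03, -29.61). Tangency of A1 to both parallel lines with radius 6.3 puts L and U at P ± 6.3·n: L = (3.870, 4.971), U = (-3.870, -4.971). Equal radii place N and H the same way about Z: N = Z + 6.3·n = (41.90, -24.64), H = Z − 6.3·n = (34.16, -34.58). So N.x = 41.90.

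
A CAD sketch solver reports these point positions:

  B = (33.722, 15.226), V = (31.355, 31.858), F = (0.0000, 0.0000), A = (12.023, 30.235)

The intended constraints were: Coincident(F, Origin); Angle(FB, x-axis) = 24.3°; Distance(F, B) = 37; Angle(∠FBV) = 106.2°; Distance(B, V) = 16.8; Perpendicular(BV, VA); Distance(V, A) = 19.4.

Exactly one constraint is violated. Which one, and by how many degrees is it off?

Perpendicular(BV, VA) — off by 3.30°.

F = (0.00, 0.00) ✓; FB at 24.30° ✓; |FB| = 37.00 ✓; ∠FBV = 106.2° ✓; |BV| = 16.80 ✓; ∠(BV, VA) = 86.70° ✗; |VA| = 19.40 ✓.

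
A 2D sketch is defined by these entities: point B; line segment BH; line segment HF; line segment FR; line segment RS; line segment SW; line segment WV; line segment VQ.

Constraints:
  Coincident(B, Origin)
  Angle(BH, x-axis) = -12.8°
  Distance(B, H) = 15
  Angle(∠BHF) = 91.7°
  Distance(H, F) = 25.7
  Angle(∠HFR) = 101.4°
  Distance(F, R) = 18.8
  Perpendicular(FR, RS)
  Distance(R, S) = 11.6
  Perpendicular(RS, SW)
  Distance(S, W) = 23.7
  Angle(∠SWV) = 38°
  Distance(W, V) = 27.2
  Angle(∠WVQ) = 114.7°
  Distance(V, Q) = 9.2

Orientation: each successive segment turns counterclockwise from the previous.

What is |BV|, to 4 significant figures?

34.46

B is at the origin; BH runs at -12.8° with length 15.0, so H = (14.63, -3.323). ∠BHF = 91.7° gives HF at 75.50° from the x-axis; with |HF| = 25.7, F = (21.06, 21.56). ∠HFR = 101.4° gives FR at 154.1° from the x-axis; with |FR| = 18.8, R = (4.150, 29.77). The perpendicularity gives RS at right angles to FR, so RS runs at -115.9°; with |RS| = 11.6, S = (-0.9166, 19.34). The perpendicularity gives SW at right angles to RS, so SW runs at -25.90°; with |SW| = 23.7, W = (20.40, 8.983). ∠SWV = 38.0° gives WV at 116.1° from the x-axis; with |WV| = 27.2, V = (8.437, 33.41). Then |BV| = |V − B| = 34.46.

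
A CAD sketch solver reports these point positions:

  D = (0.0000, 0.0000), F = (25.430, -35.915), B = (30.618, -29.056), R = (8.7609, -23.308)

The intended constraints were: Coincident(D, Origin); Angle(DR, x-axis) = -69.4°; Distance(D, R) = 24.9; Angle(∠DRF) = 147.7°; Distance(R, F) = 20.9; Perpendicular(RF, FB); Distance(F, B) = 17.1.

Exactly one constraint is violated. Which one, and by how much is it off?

Distance(F, B) = 17.1 — off by 8.50.

D = (0.00, 0.00) ✓; DR at -69.40° ✓; |DR| = 24.90 ✓; ∠DRF = 147.7° ✓; |RF| = 20.90 ✓; ∠(RF, FB) = 90.00° ✓; |FB| = 8.600 ✗.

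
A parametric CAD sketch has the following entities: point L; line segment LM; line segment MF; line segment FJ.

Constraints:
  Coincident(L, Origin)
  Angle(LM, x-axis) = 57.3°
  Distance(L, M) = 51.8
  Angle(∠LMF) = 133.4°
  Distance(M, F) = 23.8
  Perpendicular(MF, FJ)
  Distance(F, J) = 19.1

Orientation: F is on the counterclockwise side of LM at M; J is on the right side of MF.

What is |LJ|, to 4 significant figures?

82.14

L is at the origin; LM runs at 57.3° with length 51.8, so M = 51.8·(cos 57.3°, sin 57.3°) = (27.98, 43.59). ∠LMF = 133.4°, so MF runs at 57.3° + (180° − 133.4°) = 103.9° from the x-axis; with |MF| = 23.8, F = M + 23.8·(cos 103.9°, sin 103.9°) = (22.27, 66.69). MF ⟂ FJ; with |FJ| = 19.1 on the right of MF, J = F + 19.1·(0.9707, 0.2402) = (40.81, 71.28). Then |LJ| = |J − L| = 82.14.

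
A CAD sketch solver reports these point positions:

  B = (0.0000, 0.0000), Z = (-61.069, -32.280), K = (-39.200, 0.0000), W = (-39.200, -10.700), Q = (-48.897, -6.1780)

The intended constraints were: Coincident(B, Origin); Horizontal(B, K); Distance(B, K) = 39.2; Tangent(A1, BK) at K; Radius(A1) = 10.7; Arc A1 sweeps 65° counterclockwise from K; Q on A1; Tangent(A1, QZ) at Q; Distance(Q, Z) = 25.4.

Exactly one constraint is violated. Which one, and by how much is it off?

Distance(Q, Z) = 25.4 — off by 3.40.

B = (0.00, 0.00) ✓; B.y = 0.00, K.y = 0.00 ✓; |BK| = 39.20 ✓; ∠(WK, KB) = 90.00° ✓; |WK| = 10.70 ✓; bearing(W→Q) − bearing(W→K) = 65.00° ✓; |WQ| = 10.70 ✓; ∠(WQ, QZ) = 90.00° ✓; |QZ| = 28.80 ✗.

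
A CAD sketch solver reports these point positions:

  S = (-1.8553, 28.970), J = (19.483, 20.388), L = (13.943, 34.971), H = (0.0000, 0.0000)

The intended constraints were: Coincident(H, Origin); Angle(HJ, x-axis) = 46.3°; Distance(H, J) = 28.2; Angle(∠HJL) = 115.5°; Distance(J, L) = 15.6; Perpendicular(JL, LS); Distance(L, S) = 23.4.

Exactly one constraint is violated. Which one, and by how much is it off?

Distance(L, S) = 23.4 — off by 6.50.

H = (0.00, 0.00) ✓; HJ at 46.30° ✓; |HJ| = 28.20 ✓; ∠HJL = 115.5° ✓; |JL| = 15.60 ✓; ∠(JL, LS) = 90.00° ✓; |LS| = 16.90 ✗.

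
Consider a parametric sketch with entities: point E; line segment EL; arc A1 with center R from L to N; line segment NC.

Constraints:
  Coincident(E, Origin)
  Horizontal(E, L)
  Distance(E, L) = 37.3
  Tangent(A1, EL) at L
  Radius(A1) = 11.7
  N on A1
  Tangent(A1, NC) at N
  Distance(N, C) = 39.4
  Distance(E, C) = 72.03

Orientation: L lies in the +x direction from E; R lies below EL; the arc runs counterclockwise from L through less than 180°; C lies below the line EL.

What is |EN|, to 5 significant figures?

33.648

E is at the origin; EL is horizontal with |EL| = 37.3 and L on the +x side, so L = (37.300, 0.0000). A1 meets EL tangentially, so RL is at right angles to EL, so R = L + (0, -11.7) = (37.300, -11.700). Since RN ⟂ NC (tangency), |RC| = √(11.7² + 39.4²) = 41.100 regardless of where N sits on A1. So C lies on both circle(E, 72.03) and circle(R, 41.100); the below-EL intersection is C = (51.637, -50.219). N is the foot of the tangent from C: N = (27.950, -18.734).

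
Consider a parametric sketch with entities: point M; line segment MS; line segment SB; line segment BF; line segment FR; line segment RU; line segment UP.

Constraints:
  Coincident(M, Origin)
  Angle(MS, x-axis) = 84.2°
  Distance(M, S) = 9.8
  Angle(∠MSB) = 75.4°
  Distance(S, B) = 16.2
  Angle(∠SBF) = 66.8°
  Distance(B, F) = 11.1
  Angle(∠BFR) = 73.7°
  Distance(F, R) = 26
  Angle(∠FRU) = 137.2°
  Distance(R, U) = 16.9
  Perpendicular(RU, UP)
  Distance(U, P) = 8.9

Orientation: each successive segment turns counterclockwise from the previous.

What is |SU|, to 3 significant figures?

25.4

M is at the origin; MS runs at 84.2° with length 9.8, so S = (0.990, 9.75). ∠MSB = 75.4° gives SB at -171° from the x-axis; with |SB| = 16.2, B = (-15.0, 7.27). ∠SBF = 66.8° gives BF at -58.0° from the x-axis; with |BF| = 11.1, F = (-9.14, -2.14). ∠BFR = 73.7° gives FR at 48.3° from the x-axis; with |FR| = 26.0, R = (8.16, 17.3). ∠FRU = 137.2° gives RU at 91.1° from the x-axis; with |RU| = 16.9, U = (7.83, 34.2). Then |SU| = |U − S| = 25.4.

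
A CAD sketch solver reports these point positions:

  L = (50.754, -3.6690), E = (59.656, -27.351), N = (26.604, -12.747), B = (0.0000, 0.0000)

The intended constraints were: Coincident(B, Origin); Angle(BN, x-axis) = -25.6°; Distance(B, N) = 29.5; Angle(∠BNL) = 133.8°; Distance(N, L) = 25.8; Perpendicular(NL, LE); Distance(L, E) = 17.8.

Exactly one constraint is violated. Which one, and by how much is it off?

Distance(L, E) = 17.8 — off by 7.50.

B = (0.00, 0.00) ✓; BN at -25.60° ✓; |BN| = 29.50 ✓; ∠BNL = 133.8° ✓; |NL| = 25.80 ✓; ∠(NL, LE) = 90.00° ✓; |LE| = 25.30 ✗.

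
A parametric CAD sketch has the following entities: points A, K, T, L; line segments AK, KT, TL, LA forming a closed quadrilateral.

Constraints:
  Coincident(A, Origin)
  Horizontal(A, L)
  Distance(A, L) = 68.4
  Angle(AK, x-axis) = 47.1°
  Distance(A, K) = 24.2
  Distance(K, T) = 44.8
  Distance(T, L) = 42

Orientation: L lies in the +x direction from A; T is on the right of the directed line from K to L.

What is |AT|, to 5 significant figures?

41.147

Checks: |KT| = 44.80 ✓; |TL| = 42.00 ✓.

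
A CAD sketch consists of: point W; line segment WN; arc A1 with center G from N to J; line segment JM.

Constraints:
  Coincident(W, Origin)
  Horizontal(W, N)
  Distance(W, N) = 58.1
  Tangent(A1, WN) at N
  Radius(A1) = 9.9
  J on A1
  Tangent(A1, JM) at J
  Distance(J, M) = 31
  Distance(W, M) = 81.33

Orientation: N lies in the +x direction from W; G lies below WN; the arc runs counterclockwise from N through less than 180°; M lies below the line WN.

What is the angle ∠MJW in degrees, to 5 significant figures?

148.85°

Checks: |GJ| = 9.900 ✓; ∠(GJ, JM) = 90.00° ✓; |JM| = 31.00 ✓; |WM| = 81.33 ✓.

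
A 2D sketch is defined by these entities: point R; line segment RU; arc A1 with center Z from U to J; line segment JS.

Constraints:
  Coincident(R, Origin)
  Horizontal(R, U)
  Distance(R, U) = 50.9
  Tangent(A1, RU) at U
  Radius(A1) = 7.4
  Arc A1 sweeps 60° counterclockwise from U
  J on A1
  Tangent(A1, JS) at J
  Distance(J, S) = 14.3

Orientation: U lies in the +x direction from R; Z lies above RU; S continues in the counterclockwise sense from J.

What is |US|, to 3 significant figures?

21.0

R is at the origin; R and U share the same y with |RU| = 50.9 and U on the +x side, so U = (50.9, 0.00). Since A1 is tangent to RU there, ZU ⟂ RU, so Z = U + (0, 7.4) = (50.9, 7.40). On A1, U sits at bearing -90° from Z; a 60° counterclockwise sweep puts J at bearing -30°, so J = Z + 7.4·(cos -30°, sin -30°) = (57.3, 3.70). Since A1 is tangent to JS there, ZJ ⟂ JS, so JS runs along (−sin -30°, cos -30°); with |JS| = 14.3, S = (64.5, 16.1). Then |US| = |S − U| = 21.0.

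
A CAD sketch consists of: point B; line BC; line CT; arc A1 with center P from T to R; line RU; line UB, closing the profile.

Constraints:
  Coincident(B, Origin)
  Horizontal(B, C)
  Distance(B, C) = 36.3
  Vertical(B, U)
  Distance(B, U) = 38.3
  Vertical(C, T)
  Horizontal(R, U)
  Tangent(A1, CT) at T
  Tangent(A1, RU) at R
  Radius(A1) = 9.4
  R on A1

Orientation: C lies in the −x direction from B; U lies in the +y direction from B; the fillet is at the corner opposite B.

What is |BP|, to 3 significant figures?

39.5

B is at the origin; BC is horizontal with |BC| = 36.3 and C on the −x side, so C = (-36.3, 0.00). B and U share the same x with |BU| = 38.3 and U on the +y side, so U = (0.00, 38.3). The virtual corner opposite B is at (-36.3, 38.3). The tangent condition forces PT to be normal to CT and since A1 is tangent to RU there, PR ⟂ RU, with radius 9.4, so the center P sits 9.4 in from both sides at P = (-26.9, 28.9). Then |BP| = |P − B| = 39.5.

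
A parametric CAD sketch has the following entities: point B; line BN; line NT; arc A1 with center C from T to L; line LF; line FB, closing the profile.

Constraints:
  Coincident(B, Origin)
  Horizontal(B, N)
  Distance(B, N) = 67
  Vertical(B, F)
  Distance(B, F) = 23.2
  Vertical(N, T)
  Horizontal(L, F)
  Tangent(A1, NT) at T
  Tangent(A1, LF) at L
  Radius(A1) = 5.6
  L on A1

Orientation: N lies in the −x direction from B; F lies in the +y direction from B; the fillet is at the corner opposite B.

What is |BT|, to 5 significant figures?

69.273

The virtual corner opposite B is at (-67.000, 23.200). Since A1 is tangent to NT there, CT ⟂ NT and A1 meets LF tangentially, so CL is at right angles to LF, with radius 5.6, so the center C sits 5.6 in from both sides at C = (-61.400, 17.600). That places the tangent points at T = (-67.000, 17.600) on NT and L = (-61.400, 23.200) on LF. Then |BT| = |T − B| = 69.273.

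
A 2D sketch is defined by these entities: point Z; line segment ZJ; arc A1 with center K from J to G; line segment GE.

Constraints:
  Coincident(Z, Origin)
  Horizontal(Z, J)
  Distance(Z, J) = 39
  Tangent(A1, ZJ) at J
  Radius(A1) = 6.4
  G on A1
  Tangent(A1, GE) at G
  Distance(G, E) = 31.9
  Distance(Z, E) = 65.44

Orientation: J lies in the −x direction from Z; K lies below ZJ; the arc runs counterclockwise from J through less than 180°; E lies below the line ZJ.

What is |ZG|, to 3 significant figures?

45.2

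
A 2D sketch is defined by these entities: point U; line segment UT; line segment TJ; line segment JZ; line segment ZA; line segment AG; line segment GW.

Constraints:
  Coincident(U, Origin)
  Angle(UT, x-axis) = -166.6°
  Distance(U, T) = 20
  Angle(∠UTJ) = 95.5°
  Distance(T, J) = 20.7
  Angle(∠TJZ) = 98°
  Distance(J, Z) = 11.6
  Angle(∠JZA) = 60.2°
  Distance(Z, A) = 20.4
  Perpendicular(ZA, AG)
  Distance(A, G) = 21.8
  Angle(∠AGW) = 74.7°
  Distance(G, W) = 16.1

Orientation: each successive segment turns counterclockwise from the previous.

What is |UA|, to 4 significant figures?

16.85

∠TJZ = 98.0° gives JZ at -0.1000° from the x-axis; with |JZ| = 11.6, Z = (-5.010, -25.16). ∠JZA = 60.2° gives ZA at 119.7° from the x-axis; with |ZA| = 20.4, A = (-15.12, -7.439). Then |UA| = |A − U| = 16.85.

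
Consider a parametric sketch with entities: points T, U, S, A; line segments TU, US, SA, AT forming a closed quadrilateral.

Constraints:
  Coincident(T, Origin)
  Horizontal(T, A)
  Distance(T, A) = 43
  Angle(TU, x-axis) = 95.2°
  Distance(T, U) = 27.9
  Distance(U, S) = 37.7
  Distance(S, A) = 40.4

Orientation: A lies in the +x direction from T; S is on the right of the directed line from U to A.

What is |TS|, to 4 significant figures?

10.10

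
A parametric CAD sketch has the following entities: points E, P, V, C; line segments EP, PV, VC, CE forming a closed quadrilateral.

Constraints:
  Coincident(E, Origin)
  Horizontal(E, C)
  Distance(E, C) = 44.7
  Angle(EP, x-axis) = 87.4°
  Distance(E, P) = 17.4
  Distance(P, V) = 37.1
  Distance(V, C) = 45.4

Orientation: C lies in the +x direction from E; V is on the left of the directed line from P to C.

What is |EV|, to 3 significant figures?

50.9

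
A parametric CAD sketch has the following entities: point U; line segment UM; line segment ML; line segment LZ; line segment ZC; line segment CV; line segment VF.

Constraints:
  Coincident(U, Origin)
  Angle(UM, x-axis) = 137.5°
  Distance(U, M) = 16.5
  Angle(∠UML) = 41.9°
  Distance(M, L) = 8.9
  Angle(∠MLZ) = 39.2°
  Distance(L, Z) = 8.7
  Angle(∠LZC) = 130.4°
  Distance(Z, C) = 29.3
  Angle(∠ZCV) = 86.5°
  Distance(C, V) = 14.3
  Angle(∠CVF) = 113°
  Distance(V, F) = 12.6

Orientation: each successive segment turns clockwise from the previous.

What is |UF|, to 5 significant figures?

35.271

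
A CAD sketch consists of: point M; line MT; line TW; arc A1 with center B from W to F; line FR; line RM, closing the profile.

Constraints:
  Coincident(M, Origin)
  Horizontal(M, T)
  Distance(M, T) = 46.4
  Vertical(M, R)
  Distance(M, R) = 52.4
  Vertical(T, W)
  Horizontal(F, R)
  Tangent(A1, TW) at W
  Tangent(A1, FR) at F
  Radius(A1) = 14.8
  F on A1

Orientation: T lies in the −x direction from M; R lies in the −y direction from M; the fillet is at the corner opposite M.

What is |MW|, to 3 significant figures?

59.7

M is at the origin; MT is horizontal with |MT| = 46.4 and T on the −x side, so T = (-46.4, 0.00). M and R share the same x with |MR| = 52.4 and R on the −y side, so R = (0.00, -52.4). The virtual corner opposite M is at (-46.4, -52.4). The tangent condition forces BW to be normal to TW and the tangent condition forces BF to be normal to FR, with radius 14.8, so the center B sits 14.8 in from both sides at B = (-31.6, -37.6). That places the tangent points at W = (-46.4, -37.6) on TW and F = (-31.6, -52.4) on FR. Then |MW| = |W − M| = 59.7.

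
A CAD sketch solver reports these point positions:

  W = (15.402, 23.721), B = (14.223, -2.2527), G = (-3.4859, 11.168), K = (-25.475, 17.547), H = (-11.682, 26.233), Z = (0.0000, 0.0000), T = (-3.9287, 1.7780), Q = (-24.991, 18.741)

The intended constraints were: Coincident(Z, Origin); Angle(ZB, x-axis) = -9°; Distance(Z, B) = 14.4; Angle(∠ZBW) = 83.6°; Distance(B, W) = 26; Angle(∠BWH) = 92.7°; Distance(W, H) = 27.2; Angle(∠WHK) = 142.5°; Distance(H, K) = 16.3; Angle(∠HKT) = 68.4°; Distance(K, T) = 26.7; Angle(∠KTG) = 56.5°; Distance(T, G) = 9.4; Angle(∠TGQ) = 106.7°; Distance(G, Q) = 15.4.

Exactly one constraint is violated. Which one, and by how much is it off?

Distance(G, Q) = 15.4 — off by 7.40.

Z = (0.00, 0.00) ✓; ZB at -9.000° ✓; |ZB| = 14.40 ✓; ∠ZBW = 83.60° ✓; |BW| = 26.00 ✓; ∠BWH = 92.70° ✓; |WH| = 27.20 ✓; ∠WHK = 142.5° ✓; |HK| = 16.30 ✓; ∠HKT = 68.40° ✓; |KT| = 26.70 ✓; ∠KTG = 56.50° ✓; |TG| = 9.400 ✓; ∠TGQ = 106.7° ✓; |GQ| = 22.80 ✗.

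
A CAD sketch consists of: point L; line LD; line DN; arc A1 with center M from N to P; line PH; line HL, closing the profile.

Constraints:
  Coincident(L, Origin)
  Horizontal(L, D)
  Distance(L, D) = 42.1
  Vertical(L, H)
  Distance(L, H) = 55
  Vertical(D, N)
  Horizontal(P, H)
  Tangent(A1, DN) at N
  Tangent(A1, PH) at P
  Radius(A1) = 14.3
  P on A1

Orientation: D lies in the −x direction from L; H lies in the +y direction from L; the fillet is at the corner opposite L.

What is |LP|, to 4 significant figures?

61.63

L is at the origin; L and D share the same y with |LD| = 42.1 and D on the −x side, so D = (-42.10, 0.000). LH is vertical with |LH| = 55.0 and H on the +y side, so H = (0.000, 55.00). The virtual corner opposite L is at (-42.10, 55.00). A1 meets DN tangentially, so MN is at right angles to DN and A1 meets PH tangentially, so MP is at right angles to PH, with radius 14.3, so the center M sits 14.3 in from both sides at M = (-27.80, 40.70). That places the tangent points at N = (-42.10, 40.70) on DN and P = (-27.80, 55.00) on PH. Then |LP| = |P − L| = 61.63.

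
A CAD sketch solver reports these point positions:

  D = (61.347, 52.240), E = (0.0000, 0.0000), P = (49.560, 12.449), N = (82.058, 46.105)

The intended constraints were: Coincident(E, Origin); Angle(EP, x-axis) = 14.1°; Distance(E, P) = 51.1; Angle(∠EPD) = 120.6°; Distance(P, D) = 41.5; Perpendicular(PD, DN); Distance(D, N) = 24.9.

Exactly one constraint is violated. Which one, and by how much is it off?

Distance(D, N) = 24.9 — off by 3.30.

E = (0.00, 0.00) ✓; EP at 14.10° ✓; |EP| = 51.10 ✓; ∠EPD = 120.6° ✓; |PD| = 41.50 ✓; ∠(PD, DN) = 90.00° ✓; |DN| = 21.60 ✗.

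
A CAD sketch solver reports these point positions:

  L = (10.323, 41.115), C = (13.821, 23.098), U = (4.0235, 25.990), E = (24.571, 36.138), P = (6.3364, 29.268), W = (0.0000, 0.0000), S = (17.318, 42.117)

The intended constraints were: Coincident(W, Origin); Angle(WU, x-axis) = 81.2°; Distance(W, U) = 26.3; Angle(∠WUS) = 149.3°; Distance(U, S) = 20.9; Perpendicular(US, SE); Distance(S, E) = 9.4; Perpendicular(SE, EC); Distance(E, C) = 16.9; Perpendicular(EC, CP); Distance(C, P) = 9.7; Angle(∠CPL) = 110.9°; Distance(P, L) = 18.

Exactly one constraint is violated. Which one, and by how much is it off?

Distance(P, L) = 18 — off by 5.50.

W = (0.00, 0.00) ✓; WU at 81.20° ✓; |WU| = 26.30 ✓; ∠WUS = 149.3° ✓; |US| = 20.90 ✓; ∠(US, SE) = 90.00° ✓; |SE| = 9.400 ✓; ∠(SE, EC) = 90.00° ✓; |EC| = 16.90 ✓; ∠(EC, CP) = 90.00° ✓; |CP| = 9.700 ✓; ∠CPL = 110.9° ✓; |PL| = 12.50 ✗.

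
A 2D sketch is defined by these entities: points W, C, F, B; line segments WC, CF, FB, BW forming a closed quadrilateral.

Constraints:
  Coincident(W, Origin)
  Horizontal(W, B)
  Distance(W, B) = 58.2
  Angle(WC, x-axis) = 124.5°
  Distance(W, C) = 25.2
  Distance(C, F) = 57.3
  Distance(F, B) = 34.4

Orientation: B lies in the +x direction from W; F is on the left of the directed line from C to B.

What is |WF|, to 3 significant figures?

52.0

Checks: |CF| = 57.30 ✓; |FB| = 34.40 ✓.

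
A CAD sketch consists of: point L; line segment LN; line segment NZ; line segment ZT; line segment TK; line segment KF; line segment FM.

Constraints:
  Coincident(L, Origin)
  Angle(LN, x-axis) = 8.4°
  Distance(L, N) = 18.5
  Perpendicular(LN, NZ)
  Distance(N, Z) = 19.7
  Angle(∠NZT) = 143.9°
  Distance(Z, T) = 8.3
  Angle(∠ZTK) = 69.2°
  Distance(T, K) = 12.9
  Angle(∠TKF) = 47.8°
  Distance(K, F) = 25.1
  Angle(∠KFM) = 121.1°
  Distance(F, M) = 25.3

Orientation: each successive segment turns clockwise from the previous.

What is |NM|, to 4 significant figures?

48.47

L is at the origin; LN runs at 8.4° with length 18.5, so N = (18.30, 2.703). LN is perpendicular to NZ, so NZ runs at -81.60°; with |NZ| = 19.7, Z = (21.18, -16.79). ∠NZT = 143.9° gives ZT at -117.7° from the x-axis; with |ZT| = 8.3, T = (17.32, -24.13). ∠ZTK = 69.2° gives TK at 131.5° from the x-axis; with |TK| = 12.9, K = (8.773, -14.47). ∠TKF = 47.8° gives KF at -0.7000° from the x-axis; with |KF| = 25.1, F = (33.87, -14.78). ∠KFM = 121.1° gives FM at -59.60° from the x-axis; with |FM| = 25.3, M = (46.67, -36.60). Then |NM| = |M − N| = 48.47.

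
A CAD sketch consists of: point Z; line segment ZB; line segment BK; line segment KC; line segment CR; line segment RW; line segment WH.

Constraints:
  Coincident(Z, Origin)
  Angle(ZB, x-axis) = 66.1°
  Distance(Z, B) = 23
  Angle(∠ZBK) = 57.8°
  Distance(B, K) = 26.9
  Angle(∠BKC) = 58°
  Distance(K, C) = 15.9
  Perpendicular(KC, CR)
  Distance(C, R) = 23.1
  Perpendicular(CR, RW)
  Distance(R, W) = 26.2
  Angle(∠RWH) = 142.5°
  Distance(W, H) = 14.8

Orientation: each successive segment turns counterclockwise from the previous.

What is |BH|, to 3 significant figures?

37.3

Z is at the origin; ZB runs at 66.1° with length 23.0, so B = (9.32, 21.0). ∠ZBK = 57.8° gives BK at -172° from the x-axis; with |BK| = 26.9, K = (-17.3, 17.1). ∠BKC = 58.0° gives KC at -49.7° from the x-axis; with |KC| = 15.9, C = (-7.02, 5.02). KC ⟂ CR, so CR runs at 40.3°; with |CR| = 23.1, R = (10.6, 20.0). CR ⟂ RW, so RW runs at 130°; with |RW| = 26.2, W = (-6.34, 39.9). ∠RWH = 142.5° gives WH at 168° from the x-axis; with |WH| = 14.8, H = (-20.8, 43.1). Then |BH| = |H − B| = 37.3.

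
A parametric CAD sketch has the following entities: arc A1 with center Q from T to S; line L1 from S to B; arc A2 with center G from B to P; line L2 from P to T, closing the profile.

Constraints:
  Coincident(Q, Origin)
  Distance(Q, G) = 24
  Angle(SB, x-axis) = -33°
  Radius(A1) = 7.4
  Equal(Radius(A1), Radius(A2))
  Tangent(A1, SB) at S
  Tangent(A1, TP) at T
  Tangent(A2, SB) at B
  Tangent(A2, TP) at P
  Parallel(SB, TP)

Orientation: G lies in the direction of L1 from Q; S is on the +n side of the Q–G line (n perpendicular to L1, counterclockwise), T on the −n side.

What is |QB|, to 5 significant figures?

25.115

Tangency of A1 to both parallel lines with radius 7.4 puts S and T at Q ± 7.4·n: S = (4.0303, 6.2062), T = (-4.0303, -6.2062). Equal radii place B and P the same way about G: B = G + 7.4·n = (24.158, -6.8652), P = G − 7.4·n = (16.098, -19.277). Then |QB| = |B − Q| = 25.115.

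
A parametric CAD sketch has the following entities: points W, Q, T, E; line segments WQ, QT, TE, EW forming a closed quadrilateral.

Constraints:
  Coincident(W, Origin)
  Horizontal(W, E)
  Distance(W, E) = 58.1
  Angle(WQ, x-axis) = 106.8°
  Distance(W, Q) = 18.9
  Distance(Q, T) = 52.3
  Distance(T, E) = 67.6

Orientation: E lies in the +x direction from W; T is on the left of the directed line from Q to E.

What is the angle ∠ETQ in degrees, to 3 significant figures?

65.5°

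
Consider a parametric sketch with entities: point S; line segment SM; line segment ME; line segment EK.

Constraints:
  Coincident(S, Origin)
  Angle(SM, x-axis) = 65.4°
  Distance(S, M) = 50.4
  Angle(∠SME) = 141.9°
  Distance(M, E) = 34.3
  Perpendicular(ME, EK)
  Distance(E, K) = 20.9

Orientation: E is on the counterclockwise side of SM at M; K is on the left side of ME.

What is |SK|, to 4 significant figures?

74.66

S is at the origin; SM runs at 65.4° with length 50.4, so M = 50.4·(cos 65.4°, sin 65.4°) = (20.98, 45.83). ∠SME = 141.9°, so ME runs at 65.4° + (180° − 141.9°) = 103.5° from the x-axis; with |ME| = 34.3, E = M + 34.3·(cos 103.5°, sin 103.5°) = (12.97, 79.18). ME is perpendicular to EK; with |EK| = 20.9 on the left of ME, K = E + 20.9·(-0.9724, -0.2334) = (-7.349, 74.30). Then |SK| = |K − S| = 74.66.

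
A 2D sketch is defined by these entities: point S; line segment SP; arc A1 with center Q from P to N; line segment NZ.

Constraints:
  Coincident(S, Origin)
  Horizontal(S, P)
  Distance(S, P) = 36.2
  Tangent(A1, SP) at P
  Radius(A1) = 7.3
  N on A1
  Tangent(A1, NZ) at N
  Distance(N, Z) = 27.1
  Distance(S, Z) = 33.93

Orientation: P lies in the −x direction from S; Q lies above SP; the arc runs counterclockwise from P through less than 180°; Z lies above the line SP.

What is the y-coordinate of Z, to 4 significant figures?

28.72

Checks: |QN| = 7.300 ✓; ∠(QN, NZ) = 90.00° ✓; |NZ| = 27.10 ✓; |SZ| = 33.93 ✓.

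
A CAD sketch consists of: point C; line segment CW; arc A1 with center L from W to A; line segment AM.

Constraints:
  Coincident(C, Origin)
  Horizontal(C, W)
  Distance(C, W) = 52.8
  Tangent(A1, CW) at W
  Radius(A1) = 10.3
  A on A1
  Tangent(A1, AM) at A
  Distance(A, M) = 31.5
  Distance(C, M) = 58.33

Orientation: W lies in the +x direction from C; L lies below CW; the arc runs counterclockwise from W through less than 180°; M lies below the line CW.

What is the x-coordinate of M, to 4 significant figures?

41.16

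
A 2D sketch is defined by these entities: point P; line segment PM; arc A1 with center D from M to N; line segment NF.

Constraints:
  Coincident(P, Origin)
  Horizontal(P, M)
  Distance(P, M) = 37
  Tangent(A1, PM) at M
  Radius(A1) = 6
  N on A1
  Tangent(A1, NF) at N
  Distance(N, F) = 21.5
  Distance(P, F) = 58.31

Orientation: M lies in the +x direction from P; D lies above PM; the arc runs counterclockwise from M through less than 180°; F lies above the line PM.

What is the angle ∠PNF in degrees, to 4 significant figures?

131.7°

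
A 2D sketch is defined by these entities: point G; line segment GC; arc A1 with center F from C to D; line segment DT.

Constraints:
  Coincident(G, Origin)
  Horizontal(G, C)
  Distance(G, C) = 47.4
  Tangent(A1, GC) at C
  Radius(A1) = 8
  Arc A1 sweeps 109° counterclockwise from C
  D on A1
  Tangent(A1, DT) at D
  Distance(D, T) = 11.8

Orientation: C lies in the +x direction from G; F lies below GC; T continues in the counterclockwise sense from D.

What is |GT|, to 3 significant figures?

48.8

G is at the origin; GC is horizontal with |GC| = 47.4 and C on the +x side, so C = (47.4, 0.00). Since A1 is tangent to GC there, FC ⟂ GC, so F = C + (0, -8) = (47.4, -8.00). On A1, C sits at bearing 90° from F; a 109° counterclockwise sweep puts D at bearing 199°, so D = F + 8.0·(cos 199°, sin 199°) = (39.8, -10.6). A1 meets DT tangentially, so FD is at right angles to DT, so DT runs along (−sin 199°, cos 199°); with |DT| = 11.8, T = (43.7, -21.8). Then |GT| = |T − G| = 48.8.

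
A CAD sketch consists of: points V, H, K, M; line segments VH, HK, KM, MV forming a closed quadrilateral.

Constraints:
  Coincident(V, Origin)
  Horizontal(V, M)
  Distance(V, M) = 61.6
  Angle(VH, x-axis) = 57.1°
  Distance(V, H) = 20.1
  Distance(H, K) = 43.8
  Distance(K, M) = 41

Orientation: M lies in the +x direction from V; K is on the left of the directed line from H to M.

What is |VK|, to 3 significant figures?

62.4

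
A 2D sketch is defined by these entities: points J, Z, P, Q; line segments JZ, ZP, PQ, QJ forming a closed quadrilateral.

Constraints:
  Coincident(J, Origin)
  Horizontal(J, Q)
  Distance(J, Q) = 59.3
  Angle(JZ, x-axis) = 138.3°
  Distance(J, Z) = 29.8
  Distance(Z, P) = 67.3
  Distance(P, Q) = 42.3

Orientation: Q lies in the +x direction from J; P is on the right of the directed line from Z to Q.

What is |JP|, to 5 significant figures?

37.531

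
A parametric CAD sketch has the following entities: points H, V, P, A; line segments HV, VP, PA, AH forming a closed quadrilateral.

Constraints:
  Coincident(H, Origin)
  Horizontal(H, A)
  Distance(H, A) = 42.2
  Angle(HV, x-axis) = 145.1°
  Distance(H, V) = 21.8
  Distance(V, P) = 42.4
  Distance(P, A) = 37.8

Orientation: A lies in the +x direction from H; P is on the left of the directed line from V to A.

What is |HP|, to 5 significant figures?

36.939

Checks: |VP| = 42.40 ✓; |PA| = 37.80 ✓.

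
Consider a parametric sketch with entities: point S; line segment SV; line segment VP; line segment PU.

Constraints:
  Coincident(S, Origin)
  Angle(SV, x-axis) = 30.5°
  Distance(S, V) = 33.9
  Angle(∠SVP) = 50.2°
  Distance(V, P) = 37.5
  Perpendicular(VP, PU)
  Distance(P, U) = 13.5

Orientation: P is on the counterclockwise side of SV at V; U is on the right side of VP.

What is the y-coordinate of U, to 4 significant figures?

42.56

S is at the origin; SV runs at 30.5° with length 33.9, so V = 33.9·(cos 30.5°, sin 30.5°) = (29.21, 17.21). ∠SVP = 50.2°, so VP runs at 30.5° + (180° − 50.2°) = 160.3° from the x-axis; with |VP| = 37.5, P = V + 37.5·(cos 160.3°, sin 160.3°) = (-6.096, 29.85). VP ⟂ PU; with |PU| = 13.5 on the right of VP, U = P + 13.5·(0.3371, 0.9415) = (-1.545, 42.56). So U.y = 42.56.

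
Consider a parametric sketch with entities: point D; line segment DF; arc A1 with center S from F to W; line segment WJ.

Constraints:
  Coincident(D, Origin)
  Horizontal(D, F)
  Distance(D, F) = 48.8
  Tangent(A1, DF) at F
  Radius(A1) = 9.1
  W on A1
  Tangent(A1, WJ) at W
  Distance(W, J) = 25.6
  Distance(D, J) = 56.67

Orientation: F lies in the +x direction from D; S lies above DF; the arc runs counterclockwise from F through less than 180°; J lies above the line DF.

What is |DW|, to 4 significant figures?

58.30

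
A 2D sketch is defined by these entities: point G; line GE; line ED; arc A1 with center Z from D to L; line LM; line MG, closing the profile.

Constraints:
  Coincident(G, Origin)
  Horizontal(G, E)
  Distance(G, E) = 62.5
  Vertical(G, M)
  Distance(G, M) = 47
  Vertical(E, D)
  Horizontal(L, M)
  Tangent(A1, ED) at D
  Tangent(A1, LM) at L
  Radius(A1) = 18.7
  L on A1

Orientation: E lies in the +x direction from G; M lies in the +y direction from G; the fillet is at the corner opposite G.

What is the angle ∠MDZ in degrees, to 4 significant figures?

16.66°

G is at the origin; G and E share the same y with |GE| = 62.5 and E on the +x side, so E = (62.50, 0.000). G and M share the same x with |GM| = 47.0 and M on the +y side, so M = (0.000, 47.00). The virtual corner opposite G is at (62.50, 47.00). Since A1 is tangent to ED there, ZD ⟂ ED and tangency of A1 to LM means the radius ZL is perpendicular to LM, with radius 18.7, so the center Z sits 18.7 in from both sides at Z = (43.80, 28.30). That places the tangent points at D = (62.50, 28.30) on ED and L = (43.80, 47.00) on LM. Then cos ∠MDZ = DM·DZ / (|DM||DZ|), giving 16.66°.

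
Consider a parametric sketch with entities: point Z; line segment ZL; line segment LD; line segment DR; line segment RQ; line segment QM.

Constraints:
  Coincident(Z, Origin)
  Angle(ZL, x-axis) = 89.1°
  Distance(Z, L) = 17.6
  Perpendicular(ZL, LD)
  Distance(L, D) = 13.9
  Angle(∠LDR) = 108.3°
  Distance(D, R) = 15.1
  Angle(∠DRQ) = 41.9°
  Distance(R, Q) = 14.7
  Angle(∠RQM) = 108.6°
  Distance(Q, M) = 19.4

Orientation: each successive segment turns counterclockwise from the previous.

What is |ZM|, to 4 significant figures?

31.13

Z is at the origin; ZL runs at 89.1° with length 17.6, so L = (0.2764, 17.60). The perpendicularity gives LD at right angles to ZL, so LD runs at 179.1°; with |LD| = 13.9, D = (-13.62, 17.82). ∠LDR = 108.3° gives DR at -109.2° from the x-axis; with |DR| = 15.1, R = (-18.59, 3.556). ∠DRQ = 41.9° gives RQ at 28.90° from the x-axis; with |RQ| = 14.7, Q = (-5.718, 10.66). ∠RQM = 108.6° gives QM at 100.3° from the x-axis; with |QM| = 19.4, M = (-9.187, 29.75). Then |ZM| = |M − Z| = 31.13.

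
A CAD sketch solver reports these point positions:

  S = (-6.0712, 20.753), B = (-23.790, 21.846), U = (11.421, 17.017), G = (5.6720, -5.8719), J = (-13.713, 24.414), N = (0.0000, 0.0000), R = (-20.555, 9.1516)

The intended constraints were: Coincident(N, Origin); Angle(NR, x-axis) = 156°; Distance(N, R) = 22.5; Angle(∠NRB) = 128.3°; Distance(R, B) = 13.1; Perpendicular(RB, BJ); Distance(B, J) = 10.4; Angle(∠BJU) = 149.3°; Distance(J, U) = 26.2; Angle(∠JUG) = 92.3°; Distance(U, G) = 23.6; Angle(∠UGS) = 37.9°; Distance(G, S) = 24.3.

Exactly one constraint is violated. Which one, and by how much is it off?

Distance(G, S) = 24.3 — off by 4.80.

N = (0.00, 0.00) ✓; NR at 156.0° ✓; |NR| = 22.50 ✓; ∠NRB = 128.3° ✓; |RB| = 13.10 ✓; ∠(RB, BJ) = 90.00° ✓; |BJ| = 10.40 ✓; ∠BJU = 149.3° ✓; |JU| = 26.20 ✓; ∠JUG = 92.30° ✓; |UG| = 23.60 ✓; ∠UGS = 37.90° ✓; |GS| = 29.10 ✗.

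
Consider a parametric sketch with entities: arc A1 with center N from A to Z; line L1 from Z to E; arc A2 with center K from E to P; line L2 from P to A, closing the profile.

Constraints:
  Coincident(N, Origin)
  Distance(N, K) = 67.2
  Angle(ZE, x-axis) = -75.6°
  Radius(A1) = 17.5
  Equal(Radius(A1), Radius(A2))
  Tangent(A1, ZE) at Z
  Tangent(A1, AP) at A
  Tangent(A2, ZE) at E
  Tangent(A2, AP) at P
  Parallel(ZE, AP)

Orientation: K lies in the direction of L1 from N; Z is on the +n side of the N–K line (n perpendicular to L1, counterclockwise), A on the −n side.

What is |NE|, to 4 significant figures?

69.44

Tangency of A1 to both parallel lines with radius 17.5 puts Z and A at N ± 17.5·n: Z = (16.95, 4.352), A = (-16.95, -4.352). Equal radii place E and P the same way about K: E = K + 17.5·n = (33.66, -60.74), P = K − 17.5·n = (-0.2382, -69.44). Then |NE| = |E − N| = 69.44.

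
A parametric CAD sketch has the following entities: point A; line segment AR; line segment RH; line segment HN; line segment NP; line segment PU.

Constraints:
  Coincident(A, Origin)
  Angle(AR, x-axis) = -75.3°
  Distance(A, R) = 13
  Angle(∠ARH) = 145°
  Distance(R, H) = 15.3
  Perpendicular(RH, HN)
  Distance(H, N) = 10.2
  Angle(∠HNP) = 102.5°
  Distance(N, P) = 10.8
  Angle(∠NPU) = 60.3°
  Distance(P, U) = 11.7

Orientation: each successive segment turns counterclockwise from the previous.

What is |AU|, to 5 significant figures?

19.825

A is at the origin; AR runs at -75.3° with length 13.0, so R = (3.2989, -12.574). ∠ARH = 145.0° gives RH at -40.300° from the x-axis; with |RH| = 15.3, H = (14.968, -22.470). RH ⟂ HN, so HN runs at 49.700°; with |HN| = 10.2, N = (21.565, -14.691). ∠HNP = 102.5° gives NP at 127.20° from the x-axis; with |NP| = 10.8, P = (15.035, -6.0886). ∠NPU = 60.3° gives PU at -113.10° from the x-axis; with |PU| = 11.7, U = (10.445, -16.851). Then |AU| = |U − A| = 19.825.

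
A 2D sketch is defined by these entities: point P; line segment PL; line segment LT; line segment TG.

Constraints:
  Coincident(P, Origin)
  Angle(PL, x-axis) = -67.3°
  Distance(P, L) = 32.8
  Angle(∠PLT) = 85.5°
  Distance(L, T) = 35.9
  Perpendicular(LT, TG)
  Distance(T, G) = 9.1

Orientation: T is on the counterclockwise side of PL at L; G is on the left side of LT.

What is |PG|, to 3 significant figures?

40.8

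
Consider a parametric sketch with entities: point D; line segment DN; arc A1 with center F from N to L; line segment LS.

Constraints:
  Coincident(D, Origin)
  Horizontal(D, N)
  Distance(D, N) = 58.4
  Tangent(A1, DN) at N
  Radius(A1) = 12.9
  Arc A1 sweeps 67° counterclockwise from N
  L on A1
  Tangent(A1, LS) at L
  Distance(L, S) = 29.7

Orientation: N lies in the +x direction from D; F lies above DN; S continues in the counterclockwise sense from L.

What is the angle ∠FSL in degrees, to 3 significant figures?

23.5°

On A1, N sits at bearing -90° from F; a 67° counterclockwise sweep puts L at bearing -23°, so L = F + 12.9·(cos -23°, sin -23°) = (70.3, 7.86). Since A1 is tangent to LS there, FL ⟂ LS, so LS runs along (−sin -23°, cos -23°); with |LS| = 29.7, S = (81.9, 35.2). Then cos ∠FSL = SF·SL / (|SF||SL|), giving 23.5°.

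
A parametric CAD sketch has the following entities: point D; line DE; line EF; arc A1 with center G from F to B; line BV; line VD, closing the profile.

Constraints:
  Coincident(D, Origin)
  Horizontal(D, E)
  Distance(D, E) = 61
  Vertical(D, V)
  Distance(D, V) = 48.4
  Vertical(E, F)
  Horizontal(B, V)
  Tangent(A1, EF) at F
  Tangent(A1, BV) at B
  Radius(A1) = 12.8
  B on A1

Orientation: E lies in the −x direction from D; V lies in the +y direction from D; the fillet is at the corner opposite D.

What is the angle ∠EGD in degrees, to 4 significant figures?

73.33°

D is at the origin; D and E share the same y with |DE| = 61.0 and E on the −x side, so E = (-61.00, 0.000). D and V share the same x with |DV| = 48.4 and V on the +y side, so V = (0.000, 48.40). The virtual corner opposite D is at (-61.00, 48.40). A1 meets EF tangentially, so GF is at right angles to EF and A1 meets BV tangentially, so GB is at right angles to BV, with radius 12.8, so the center G sits 12.8 in from both sides at G = (-48.20, 35.60). Then cos ∠EGD = GE·GD / (|GE||GD|), giving 73.33°.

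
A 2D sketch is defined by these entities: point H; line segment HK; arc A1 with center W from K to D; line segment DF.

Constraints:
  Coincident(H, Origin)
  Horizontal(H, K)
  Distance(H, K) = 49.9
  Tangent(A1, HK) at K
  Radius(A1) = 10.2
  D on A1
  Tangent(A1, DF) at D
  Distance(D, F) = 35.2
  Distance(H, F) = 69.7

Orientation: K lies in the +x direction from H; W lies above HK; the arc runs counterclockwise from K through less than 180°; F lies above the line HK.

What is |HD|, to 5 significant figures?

61.127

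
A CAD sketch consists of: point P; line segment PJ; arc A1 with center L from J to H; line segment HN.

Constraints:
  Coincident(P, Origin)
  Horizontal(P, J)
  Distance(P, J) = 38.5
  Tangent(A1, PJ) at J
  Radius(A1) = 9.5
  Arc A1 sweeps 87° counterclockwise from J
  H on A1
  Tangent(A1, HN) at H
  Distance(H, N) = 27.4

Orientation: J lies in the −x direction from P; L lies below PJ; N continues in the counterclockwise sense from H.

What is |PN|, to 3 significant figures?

61.4

P is at the origin; PJ is horizontal with |PJ| = 38.5 and J on the −x side, so J = (-38.5, 0.00). Tangency of A1 to PJ means the radius LJ is perpendicular to PJ, so L = J + (0, -9.5) = (-38.5, -9.50). On A1, J sits at bearing 90° from L; an 87° counterclockwise sweep puts H at bearing 177°, so H = L + 9.5·(cos 177°, sin 177°) = (-48.0, -9.00). Since A1 is tangent to HN there, LH ⟂ HN, so HN runs along (−sin 177°, cos 177°); with |HN| = 27.4, N = (-49.4, -36.4). Then |PN| = |N − P| = 61.4.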